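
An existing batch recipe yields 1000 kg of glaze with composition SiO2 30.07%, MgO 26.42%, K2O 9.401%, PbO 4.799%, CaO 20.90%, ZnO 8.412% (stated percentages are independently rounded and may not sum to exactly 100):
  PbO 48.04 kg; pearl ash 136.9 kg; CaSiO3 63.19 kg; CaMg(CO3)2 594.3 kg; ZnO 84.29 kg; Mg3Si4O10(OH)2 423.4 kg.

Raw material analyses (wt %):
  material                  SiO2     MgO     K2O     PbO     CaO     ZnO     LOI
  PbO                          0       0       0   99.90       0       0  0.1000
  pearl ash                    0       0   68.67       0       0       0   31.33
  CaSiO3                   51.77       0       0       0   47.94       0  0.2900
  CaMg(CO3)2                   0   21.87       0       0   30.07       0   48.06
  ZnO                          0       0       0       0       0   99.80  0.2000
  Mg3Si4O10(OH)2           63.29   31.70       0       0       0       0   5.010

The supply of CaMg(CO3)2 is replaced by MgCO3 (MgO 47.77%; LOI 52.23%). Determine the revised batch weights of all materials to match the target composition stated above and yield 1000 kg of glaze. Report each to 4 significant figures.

Every computation keeps full precision at every stage. In-progress results appear (rounded to 4 significant digits) alongside each step; a single rounding yields every reported number. The derived quantities, including LOI, six oxide percentages, glass mass, the yield, the totals, are computed from the weighed amounts per 1000 kg of glass at exact precision, as set out in the problem or answer text.
The oxide mass targets at 1000 kg glaze:
  SiO2: 30.07% × 1000 = 300.7 kg
  MgO: 26.42% × 1000 = 264.2 kg
  K2O: 9.401% × 1000 = 94.01 kg
  PbO: 4.799% × 1000 = 47.99 kg
  CaO: 20.90% × 1000 = 209.0 kg
  ZnO: 8.412% × 1000 = 84.12 kg
Checking each oxide sum using the reported weights, on the stated basis (oxide sums agree with the targets exact up to rounding of places):
  SiO2: 436.0·0.5177 + 118.5·0.6329 = 300.7 kg (target 300.7 kg)
  MgO: 474.4·0.4777 + 118.5·0.3170 = 264.2 kg (target 264.2 kg)
  K2O: 136.9·0.6867 = 94.01 kg (target 94.01 kg)
  PbO: 48.04·0.9990 = 47.99 kg (target 47.99 kg)
  CaO: 436.0·0.4794 = 209.0 kg (target 209.0 kg)
  ZnO: 84.29·0.9980 = 84.12 kg (target 84.12 kg)
Auditing the glass mass value: net batch after ignition = 1000 kg (the targets, summed, come to 1000 kg; the stated basis being 1000 kg — rounding explains the deltas).
Total batch = Σ batch = 1298 kg; ignition loss, Σ(batch × LOI) = 298.1 kg; as yield: glass ÷ batch → 77.04%.

Revised batch per 1000 kg glaze:
  PbO: 48.04 kg
  pearl ash: 136.9 kg
  CaSiO3: 436.0 kg
  MgCO3: 474.4 kg
  ZnO: 84.29 kg
  Mg3Si4O10(OH)2: 118.5 kg
Total batch = 1298 kg; LOI loss = 298.1 kg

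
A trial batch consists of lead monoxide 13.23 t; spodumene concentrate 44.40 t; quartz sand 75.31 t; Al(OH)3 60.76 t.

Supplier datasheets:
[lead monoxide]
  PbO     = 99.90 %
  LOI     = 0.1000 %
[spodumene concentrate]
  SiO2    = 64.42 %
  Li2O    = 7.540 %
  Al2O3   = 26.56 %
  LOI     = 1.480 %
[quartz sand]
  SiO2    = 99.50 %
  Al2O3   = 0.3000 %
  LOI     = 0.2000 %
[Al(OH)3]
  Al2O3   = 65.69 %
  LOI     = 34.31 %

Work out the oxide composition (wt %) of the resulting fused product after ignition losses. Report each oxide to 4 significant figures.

Intermediates are displayed, with 4-significant-digit rounding, alongside each step — all internal work keeps full precision throughout; each reported result includes exactly one rounding — derived quantities are carried from the weighed amounts on 172.0 t of glass at exact precision (yield, the totals, net glass mass, the four compositions, LOI), as written in either problem or answer.
Oxide-by-oxide delivered mass:
  SiO2: 44.40·0.6442 + 75.31·0.9950 = 103.5 t
  PbO: 13.23·0.9990 = 13.22 t
  Li2O: 44.40·0.07540 = 3.348 t
  Al2O3: 44.40·0.2656 + 75.31·0.003000 + 60.76·0.6569 = 51.93 t
LOI: 13.23·0.001000 + 44.40·0.01480 + 75.31·0.002000 + 60.76·0.3431 = 21.67 t
The glass mass, total less LOI, = 193.7 − 21.67 = 172.0 t (= the summed oxide contributions)
percent share: oxide ÷ glass, ×100

Glass mass = 172.0 t (batch 193.7 − LOI 21.67).
Composition: SiO2 60.18%, PbO 7.683%, Li2O 1.946%, Al2O3 30.19%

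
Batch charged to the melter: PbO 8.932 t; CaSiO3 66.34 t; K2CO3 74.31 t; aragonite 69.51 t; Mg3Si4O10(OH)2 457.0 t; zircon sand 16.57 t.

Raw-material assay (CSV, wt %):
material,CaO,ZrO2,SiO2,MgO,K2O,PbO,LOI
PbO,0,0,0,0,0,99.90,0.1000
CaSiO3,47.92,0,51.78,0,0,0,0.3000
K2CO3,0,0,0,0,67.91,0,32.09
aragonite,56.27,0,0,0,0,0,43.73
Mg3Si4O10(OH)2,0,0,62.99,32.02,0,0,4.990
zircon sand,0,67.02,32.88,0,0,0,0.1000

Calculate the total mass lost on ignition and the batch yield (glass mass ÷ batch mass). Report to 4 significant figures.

In-progress results appear, rounded to four significant figures, within the worked lines. Each numeric step maintains full precision at each step — exactly one rounding goes into every reported result. The derived quantities are computed from the weighed amounts for 615.4 t of glass in full float precision (ignition loss, the totals, the six compositions, yield, glass mass), precisely as stated by either problem or answer.
Per-material ignition loss:
  PbO: 8.932 × 0.001000 = 0.008932 t
  CaSiO3: 66.34 × 0.003000 = 0.1990 t
  K2CO3: 74.31 × 0.3209 = 23.85 t
  aragonite: 69.51 × 0.4373 = 30.40 t
  Mg3Si4O10(OH)2: 457.0 × 0.04990 = 22.80 t
  zircon sand: 16.57 × 0.001000 = 0.01657 t
Total LOI = 77.27 t
Glass = batch − LOI = 692.7 − 77.27 = 615.4 t

LOI loss = 77.27 t; glass = 615.4 t; yield = 88.84%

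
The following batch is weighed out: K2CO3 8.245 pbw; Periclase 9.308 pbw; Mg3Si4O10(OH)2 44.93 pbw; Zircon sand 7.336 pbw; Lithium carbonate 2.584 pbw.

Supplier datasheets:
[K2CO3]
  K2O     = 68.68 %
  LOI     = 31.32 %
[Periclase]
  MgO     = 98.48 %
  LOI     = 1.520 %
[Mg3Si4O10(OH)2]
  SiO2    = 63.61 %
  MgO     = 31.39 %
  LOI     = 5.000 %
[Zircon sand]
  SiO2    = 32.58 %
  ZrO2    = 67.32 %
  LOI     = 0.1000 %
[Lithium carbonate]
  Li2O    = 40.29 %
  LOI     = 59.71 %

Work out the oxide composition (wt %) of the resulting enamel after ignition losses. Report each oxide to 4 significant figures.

Full precision is carried from first step to last. In-progress results appear with 4-significant-figure rounding across the worked steps. A single rounding finalizes each reported value; derived quantities are computed starting from the weights at 65.88 pbw of glass in full float precision (the totals, ignition loss, five oxide percentages, yield, glass mass), exactly as shown in question or answer.
Delivered oxide masses:
  K2O: 8.245·0.6868 = 5.663 pbw
  SiO2: 44.93·0.6361 + 7.336·0.3258 = 30.97 pbw
  ZrO2: 7.336·0.6732 = 4.939 pbw
  MgO: 9.308·0.9848 + 44.93·0.3139 = 23.27 pbw
  Li2O: 2.584·0.4029 = 1.041 pbw
LOI: 8.245·0.3132 + 9.308·0.01520 + 44.93·0.05000 + 7.336·0.001000 + 2.584·0.5971 = 6.521 pbw
batch − LOI leaves glass = 72.40 − 6.521 = 65.88 pbw (consistent with Σ oxide mass)
wt % = oxide mass / glass mass × 100

Glass mass = 65.88 pbw (batch 72.40 − LOI 6.521).
Composition: K2O 8.595%, SiO2 47.01%, ZrO2 7.496%, MgO 35.32%, Li2O 1.580%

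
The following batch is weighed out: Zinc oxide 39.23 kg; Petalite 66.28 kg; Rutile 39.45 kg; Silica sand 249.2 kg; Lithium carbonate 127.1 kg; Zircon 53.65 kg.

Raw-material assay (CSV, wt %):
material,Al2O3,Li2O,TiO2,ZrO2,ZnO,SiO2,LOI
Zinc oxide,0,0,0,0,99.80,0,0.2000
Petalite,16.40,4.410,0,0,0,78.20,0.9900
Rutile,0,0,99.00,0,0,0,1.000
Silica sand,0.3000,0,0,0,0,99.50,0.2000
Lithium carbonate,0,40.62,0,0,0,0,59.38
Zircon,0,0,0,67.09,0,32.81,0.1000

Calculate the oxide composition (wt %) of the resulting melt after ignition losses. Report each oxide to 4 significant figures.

Glass mass = 497.8 kg (batch 574.9 − LOI 77.15).
Composition: Al2O3 2.334%, Li2O 10.96%, TiO2 7.846%, ZrO2 7.231%, ZnO 7.866%, SiO2 63.76%

All arithmetic maintains full float precision end to end — intermediates appear with 4-significant-figure rounding within the worked lines; each reported figure is rounded just once. The derived quantities are rebuilt from the batch weights at 497.8 kg of glass at full float precision (the yield, six oxide percentages, glass mass, totals, LOI), as quoted within problem or answer.
Oxide masses out of the charge:
  Al2O3: 66.28·0.1640 + 249.2·0.003000 = 11.62 kg
  Li2O: 66.28·0.04410 + 127.1·0.4062 = 54.55 kg
  TiO2: 39.45·0.9900 = 39.06 kg
  ZrO2: 53.65·0.6709 = 35.99 kg
  ZnO: 39.23·0.9980 = 39.15 kg
  SiO2: 66.28·0.7820 + 249.2·0.9950 + 53.65·0.3281 = 317.4 kg
LOI: 39.23·0.002000 + 66.28·0.009900 + 39.45·0.01000 + 249.2·0.002000 + 127.1·0.5938 + 53.65·0.001000 = 77.15 kg
batch − LOI leaves glass = 574.9 − 77.15 = 497.8 kg (matching Σ of the oxides)
percent by weight: oxide/glass ×100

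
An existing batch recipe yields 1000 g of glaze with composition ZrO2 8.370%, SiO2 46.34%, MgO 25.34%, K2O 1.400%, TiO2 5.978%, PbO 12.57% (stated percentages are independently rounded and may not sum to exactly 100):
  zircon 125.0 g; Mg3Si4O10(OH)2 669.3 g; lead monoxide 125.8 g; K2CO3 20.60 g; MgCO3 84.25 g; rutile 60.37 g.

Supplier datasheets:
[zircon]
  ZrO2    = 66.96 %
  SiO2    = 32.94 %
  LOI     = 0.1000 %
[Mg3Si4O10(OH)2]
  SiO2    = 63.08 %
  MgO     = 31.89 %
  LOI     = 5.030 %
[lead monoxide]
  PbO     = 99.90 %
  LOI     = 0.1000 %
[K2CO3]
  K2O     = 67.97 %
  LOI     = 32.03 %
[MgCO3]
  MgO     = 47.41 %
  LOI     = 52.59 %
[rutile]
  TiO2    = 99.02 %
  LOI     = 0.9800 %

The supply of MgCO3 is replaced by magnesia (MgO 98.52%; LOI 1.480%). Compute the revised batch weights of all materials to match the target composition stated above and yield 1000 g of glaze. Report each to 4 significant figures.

Revised batch per 1000 g glaze:
  zircon: 125.0 g
  Mg3Si4O10(OH)2: 669.3 g
  lead monoxide: 125.8 g
  K2CO3: 20.60 g
  magnesia: 40.54 g
  rutile: 60.37 g
Total batch = 1042 g; LOI loss = 41.71 g

Values along the way are printed with 4-significant-digit rounding on the page — the whole derivation keeps full float precision throughout. Exactly one rounding lands on every reported value; all derived quantities are rebuilt in full precision (six oxide percentages, net glass mass, the totals, yield, ignition loss) starting from the weights on 1000 g of glass precisely as stated by either problem or answer.
Oxide mass targets, per 1000 g glaze:
  ZrO2: 8.370% × 1000 = 83.70 g
  SiO2: 46.34% × 1000 = 463.4 g
  MgO: 25.34% × 1000 = 253.4 g
  K2O: 1.400% × 1000 = 14.00 g
  TiO2: 5.978% × 1000 = 59.78 g
  PbO: 12.57% × 1000 = 125.7 g
Sums-versus-targets review applying the batch weights above, versus the basis set out (sum by sum, the targets are met net of answer rounding effects):
  ZrO2: 125.0·0.6696 = 83.70 g (target 83.70 g)
  SiO2: 125.0·0.3294 + 669.3·0.6308 = 463.4 g (target 463.4 g)
  MgO: 669.3·0.3189 + 40.54·0.9852 = 253.4 g (target 253.4 g)
  K2O: 20.60·0.6797 = 14.00 g (target 14.00 g)
  TiO2: 60.37·0.9902 = 59.78 g (target 59.78 g)
  PbO: 125.8·0.9990 = 125.7 g (target 125.7 g)
Consistency of the glass mass: batch Σ − ignition loss = 999.9 g (per-oxide target masses sum to 1000 g; against the stated basis, 1000 g — deltas are rounding alone).
Batch total: Σ batch = 1042 g; LOI removed, Σ of batch·LOI: 41.71 g; yield, glass over the total, = 96.00%.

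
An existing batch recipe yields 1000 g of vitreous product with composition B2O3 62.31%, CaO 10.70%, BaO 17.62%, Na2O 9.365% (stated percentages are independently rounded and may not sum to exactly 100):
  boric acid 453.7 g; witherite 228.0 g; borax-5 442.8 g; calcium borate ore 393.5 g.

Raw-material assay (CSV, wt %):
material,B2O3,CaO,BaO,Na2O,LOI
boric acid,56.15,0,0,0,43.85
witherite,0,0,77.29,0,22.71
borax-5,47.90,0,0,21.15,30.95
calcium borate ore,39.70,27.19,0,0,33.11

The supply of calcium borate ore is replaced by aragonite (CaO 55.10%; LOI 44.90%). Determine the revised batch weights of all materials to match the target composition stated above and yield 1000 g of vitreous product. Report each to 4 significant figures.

Revised batch per 1000 g vitreous product:
  boric acid: 732.0 g
  witherite: 228.0 g
  borax-5: 442.8 g
  aragonite: 194.2 g
Total batch = 1597 g; LOI loss = 597.0 g

Mid-chain values are printed (rounded to four significant figures) at each printed step. Every computation keeps exact precision in every operation — a single rounding yields each reported figure — the derived quantities are rebuilt at full float precision (four oxide percentages, glass mass, the totals, yield, ignition loss) using the weight values for 1000 g of glass as they appear in problem or answer.
Oxide-by-oxide targets in 1000 g vitreous product:
  B2O3: 62.31% × 1000 = 623.1 g
  CaO: 10.70% × 1000 = 107.0 g
  BaO: 17.62% × 1000 = 176.2 g
  Na2O: 9.365% × 1000 = 93.65 g
A balance pass over the oxides, using the reported weights, under the basis named above (every target is met by its sum inside rounding margins):
  B2O3: 732.0·0.5615 + 442.8·0.4790 = 623.1 g (target 623.1 g)
  CaO: 194.2·0.5510 = 107.0 g (target 107.0 g)
  BaO: 228.0·0.7729 = 176.2 g (target 176.2 g)
  Na2O: 442.8·0.2115 = 93.65 g (target 93.65 g)
Auditing the glass mass value: batch Σ − ignition loss = 1000 g (per-oxide target masses sum to 1000 g; stated basis 1000 g — any gap is answer rounding).
Total batch = Σ batch = 1597 g; the LOI term Σ batch·LOI equals 597.0 g; the yield ratio, glass ÷ batch: 62.62%.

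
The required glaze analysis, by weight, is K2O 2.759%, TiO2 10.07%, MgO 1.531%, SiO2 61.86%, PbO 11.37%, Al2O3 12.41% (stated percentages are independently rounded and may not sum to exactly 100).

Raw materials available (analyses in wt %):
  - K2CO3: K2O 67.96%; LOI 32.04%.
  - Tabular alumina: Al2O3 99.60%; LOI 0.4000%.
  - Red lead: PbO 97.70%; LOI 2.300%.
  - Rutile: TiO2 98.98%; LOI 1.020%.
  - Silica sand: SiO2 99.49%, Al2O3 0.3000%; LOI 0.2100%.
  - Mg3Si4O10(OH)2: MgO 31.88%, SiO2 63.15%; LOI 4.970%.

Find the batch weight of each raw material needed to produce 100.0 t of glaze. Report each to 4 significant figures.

Values along the way are shown (rounded to 4 significant digits) at each printed step. All internal work carries exact precision in all steps — a single rounding finalizes every reported figure — the derived quantities, including six oxide percentages, ignition loss, yield, glass mass, the totals, are recomputed using the weight values per 100.0 t of glass at full float precision, precisely as stated by either problem or answer.
The oxide mass targets at 100.0 t glaze:
  K2O: 2.759% × 100.0 = 2.759 t
  TiO2: 10.07% × 100.0 = 10.07 t
  MgO: 1.531% × 100.0 = 1.531 t
  SiO2: 61.86% × 100.0 = 61.86 t
  PbO: 11.37% × 100.0 = 11.37 t
  Al2O3: 12.41% × 100.0 = 12.41 t
Per-oxide balance check using the reported weights, on the stated basis (summed amounts equal target values net of answer rounding effects):
  K2O: 4.060·0.6796 = 2.759 t (target 2.759 t)
  TiO2: 10.17·0.9898 = 10.07 t (target 10.07 t)
  MgO: 4.802·0.3188 = 1.531 t (target 1.531 t)
  SiO2: 59.13·0.9949 + 4.802·0.6315 = 61.86 t (target 61.86 t)
  PbO: 11.64·0.9770 = 11.37 t (target 11.37 t)
  Al2O3: 12.28·0.9960 + 59.13·0.003000 = 12.41 t (target 12.41 t)
Glass-mass bookkeeping: net batch after ignition = 100.0 t (the targets, summed, come to 100.0 t; basis as stated: 100.0 t — deltas are rounding alone).
Adding the batch up: Σ batch = 102.1 t; loss to ignition Σ batch·LOI = 2.084 t; yield = glass ÷ total batch = 97.96%.

Batch per 100.0 t glaze:
  K2CO3: 4.060 t
  Tabular alumina: 12.28 t
  Red lead: 11.64 t
  Rutile: 10.17 t
  Silica sand: 59.13 t
  Mg3Si4O10(OH)2: 4.802 t
Total batch = 102.1 t; LOI loss = 2.084 t; yield = 97.96%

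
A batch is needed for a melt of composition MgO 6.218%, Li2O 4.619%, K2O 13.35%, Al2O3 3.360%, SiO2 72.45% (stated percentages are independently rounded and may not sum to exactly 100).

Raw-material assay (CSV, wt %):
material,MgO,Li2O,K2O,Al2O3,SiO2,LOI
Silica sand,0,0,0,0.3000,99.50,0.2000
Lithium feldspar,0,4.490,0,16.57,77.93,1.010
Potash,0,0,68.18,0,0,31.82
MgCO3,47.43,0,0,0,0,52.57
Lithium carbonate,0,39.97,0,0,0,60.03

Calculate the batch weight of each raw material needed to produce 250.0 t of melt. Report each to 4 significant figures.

Intermediates are shown, rounded to 4 significant figures, at each printed step. All internal work keeps full float precision through the solve; every reported value takes exactly one rounding — derived quantities, which include ignition loss, net glass mass, yield, five oxide percentages, the totals, are carried in exact precision, precisely as stated by the question or the answer, using the weight values at 250.0 t of glass.
Per-oxide target masses for 250.0 t melt:
  MgO: 6.218% × 250.0 = 15.54 t
  Li2O: 4.619% × 250.0 = 11.55 t
  K2O: 13.35% × 250.0 = 33.38 t
  Al2O3: 3.360% × 250.0 = 8.400 t
  SiO2: 72.45% × 250.0 = 181.1 t
A balance pass over the oxides, working from each reported weight, per the basis as stated (sums match the target masses modulo rounding of the values):
  MgO: 32.77·0.4743 = 15.54 t (target 15.54 t)
  Li2O: 48.08·0.04490 + 23.49·0.3997 = 11.55 t (target 11.55 t)
  K2O: 48.95·0.6818 = 33.37 t (target 33.38 t)
  Al2O3: 144.4·0.003000 + 48.08·0.1657 = 8.400 t (target 8.400 t)
  SiO2: 144.4·0.9950 + 48.08·0.7793 = 181.1 t (target 181.1 t)
Glass-mass sanity pass: net batch after ignition = 250.0 t (oxide target masses add up to 250.0 t; basis as stated: 250.0 t — any gap is answer rounding).
Summing the batch: Σ batch = 297.7 t; Σ batch·LOI gives LOI loss = 47.68 t; yield = glass ÷ total batch = 83.98%.

Batch per 250.0 t melt:
  Silica sand: 144.4 t
  Lithium feldspar: 48.08 t
  Potash: 48.95 t
  MgCO3: 32.77 t
  Lithium carbonate: 23.49 t
Total batch = 297.7 t; LOI loss = 47.68 t; yield = 83.98%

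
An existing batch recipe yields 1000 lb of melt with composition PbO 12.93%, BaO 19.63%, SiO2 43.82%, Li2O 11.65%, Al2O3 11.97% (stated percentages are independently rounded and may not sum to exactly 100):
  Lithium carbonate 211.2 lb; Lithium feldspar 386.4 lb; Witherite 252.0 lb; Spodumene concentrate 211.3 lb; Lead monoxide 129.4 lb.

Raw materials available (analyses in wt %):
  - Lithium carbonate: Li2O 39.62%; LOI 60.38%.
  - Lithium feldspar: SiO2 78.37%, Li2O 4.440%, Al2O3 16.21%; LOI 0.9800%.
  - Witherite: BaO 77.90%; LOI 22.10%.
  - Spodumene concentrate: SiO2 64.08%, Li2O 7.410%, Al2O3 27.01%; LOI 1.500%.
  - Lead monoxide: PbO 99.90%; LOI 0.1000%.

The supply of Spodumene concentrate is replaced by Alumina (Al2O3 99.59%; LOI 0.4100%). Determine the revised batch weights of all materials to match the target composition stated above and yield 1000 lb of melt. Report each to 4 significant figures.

Revised batch per 1000 lb melt:
  Lithium carbonate: 231.4 lb
  Lithium feldspar: 559.1 lb
  Witherite: 252.0 lb
  Alumina: 29.18 lb
  Lead monoxide: 129.4 lb
Total batch = 1201 lb; LOI loss = 201.1 lb

Each numeric step keeps full float precision at all times. The intermediate values are printed rounded to four significant digits in the printout. Exactly one rounding lands on each reported figure — derived quantities (the five compositions, totals, LOI, glass mass, yield) are re-derived in full precision from the weighed amounts per 1000 lb of glass exactly as shown in problem or answer.
Oxide-by-oxide targets in 1000 lb melt:
  PbO: 12.93% × 1000 = 129.3 lb
  BaO: 19.63% × 1000 = 196.3 lb
  SiO2: 43.82% × 1000 = 438.2 lb
  Li2O: 11.65% × 1000 = 116.5 lb
  Al2O3: 11.97% × 1000 = 119.7 lb
Checking each oxide sum from the weights as reported, for the quoted basis mass (target by target, the sums agree given rounding of the digits):
  PbO: 129.4·0.9990 = 129.3 lb (target 129.3 lb)
  BaO: 252.0·0.7790 = 196.3 lb (target 196.3 lb)
  SiO2: 559.1·0.7837 = 438.2 lb (target 438.2 lb)
  Li2O: 231.4·0.3962 + 559.1·0.04440 = 116.5 lb (target 116.5 lb)
  Al2O3: 559.1·0.1621 + 29.18·0.9959 = 119.7 lb (target 119.7 lb)
The glass-mass cross-check: total charge less LOI = 999.9 lb (oxide target masses add up to 1000 lb; the stated basis being 1000 lb — any gap is answer rounding).
Adding the batch up: Σ batch = 1201 lb; Σ batch·LOI gives LOI loss = 201.1 lb; yield, glass over the total, = 83.25%.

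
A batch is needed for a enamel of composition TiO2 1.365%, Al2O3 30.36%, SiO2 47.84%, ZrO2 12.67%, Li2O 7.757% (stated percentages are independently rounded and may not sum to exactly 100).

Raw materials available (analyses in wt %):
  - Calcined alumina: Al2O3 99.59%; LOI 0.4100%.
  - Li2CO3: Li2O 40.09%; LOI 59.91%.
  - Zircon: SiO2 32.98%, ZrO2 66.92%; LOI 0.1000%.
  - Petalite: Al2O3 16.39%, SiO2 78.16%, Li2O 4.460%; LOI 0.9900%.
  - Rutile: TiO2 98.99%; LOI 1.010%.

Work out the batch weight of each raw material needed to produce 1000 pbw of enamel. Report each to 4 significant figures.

All arithmetic holds full precision from first step to last; working values are shown, with 4-significant-figure rounding, when written out; every reported number sees exactly one rounding; derived quantities are re-derived using the weight values for 1000 pbw of glass at full float precision (yield, five oxide percentages, LOI, the totals, glass mass) as set out in the problem or the answer.
Oxide mass targets, per 1000 pbw enamel:
  TiO2: 1.365% × 1000 = 13.65 pbw
  Al2O3: 30.36% × 1000 = 303.6 pbw
  SiO2: 47.84% × 1000 = 478.4 pbw
  ZrO2: 12.67% × 1000 = 126.7 pbw
  Li2O: 7.757% × 1000 = 77.57 pbw
Checking each oxide sum from the weights as reported, under the basis named above (oxide sums agree with the targets within answer rounding):
  TiO2: 13.79·0.9899 = 13.65 pbw (target 13.65 pbw)
  Al2O3: 217.3·0.9959 + 532.2·0.1639 = 303.6 pbw (target 303.6 pbw)
  SiO2: 189.3·0.3298 + 532.2·0.7816 = 478.4 pbw (target 478.4 pbw)
  ZrO2: 189.3·0.6692 = 126.7 pbw (target 126.7 pbw)
  Li2O: 134.3·0.4009 + 532.2·0.04460 = 77.58 pbw (target 77.57 pbw)
Glass-mass bookkeeping: total charge less LOI = 999.9 pbw (the targets, summed, come to 999.9 pbw; with the basis standing at 1000 pbw — gaps are rounding artifacts).
Batch grand total — Σ batch = 1087 pbw; loss to ignition Σ batch·LOI = 86.95 pbw; glass ÷ batch gives a yield of 92.00%.

Batch per 1000 pbw enamel:
  Calcined alumina: 217.3 pbw
  Li2CO3: 134.3 pbw
  Zircon: 189.3 pbw
  Petalite: 532.2 pbw
  Rutile: 13.79 pbw
Total batch = 1087 pbw; LOI loss = 86.95 pbw; yield = 92.00%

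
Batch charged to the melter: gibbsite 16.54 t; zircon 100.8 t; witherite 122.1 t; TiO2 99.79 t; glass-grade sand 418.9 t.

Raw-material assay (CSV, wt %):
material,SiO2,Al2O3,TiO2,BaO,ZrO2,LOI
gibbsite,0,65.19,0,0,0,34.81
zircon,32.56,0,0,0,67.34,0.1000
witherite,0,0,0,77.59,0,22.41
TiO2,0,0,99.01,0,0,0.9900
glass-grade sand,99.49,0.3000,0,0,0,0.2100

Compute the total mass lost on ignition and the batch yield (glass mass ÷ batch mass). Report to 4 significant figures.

LOI loss = 35.09 t; glass = 723.0 t; yield = 95.37%

Mid-chain values appear (rounded to four significant figures) in the printout. The whole derivation holds exact precision in every operation; every reported result is rounded once only. All derived quantities (five oxide percentages, glass mass, ignition loss, yield, totals) are computed at full float precision from the batch weights per 723.0 t of glass exactly as printed in question or answer.
Ignition loss by material:
  gibbsite: 16.54 × 0.3481 = 5.758 t
  zircon: 100.8 × 0.001000 = 0.1008 t
  witherite: 122.1 × 0.2241 = 27.36 t
  TiO2: 99.79 × 0.009900 = 0.9879 t
  glass-grade sand: 418.9 × 0.002100 = 0.8797 t
Total LOI = 35.09 t
Glass = batch − LOI = 758.1 − 35.09 = 723.0 t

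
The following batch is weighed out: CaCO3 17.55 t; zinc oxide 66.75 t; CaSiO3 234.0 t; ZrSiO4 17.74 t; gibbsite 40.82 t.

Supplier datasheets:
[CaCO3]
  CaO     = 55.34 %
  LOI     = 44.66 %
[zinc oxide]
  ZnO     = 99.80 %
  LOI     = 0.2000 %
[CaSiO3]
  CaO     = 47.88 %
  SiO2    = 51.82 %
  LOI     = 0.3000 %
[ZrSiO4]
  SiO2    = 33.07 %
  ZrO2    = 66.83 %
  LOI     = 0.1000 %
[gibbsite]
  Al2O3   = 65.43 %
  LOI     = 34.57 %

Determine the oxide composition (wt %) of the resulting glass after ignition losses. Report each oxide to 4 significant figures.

Working values are shown, with 4-significant-figure rounding, as written — each numeric step carries exact precision at every stage — exactly one rounding lands on every reported value; derived quantities are computed from the weighed amounts for 354.1 t of glass at full float precision (yield, LOI, five oxide percentages, the totals, net glass mass) as written in problem or answer.
What the batch supplies per oxide:
  CaO: 17.55·0.5534 + 234.0·0.4788 = 121.8 t
  SiO2: 234.0·0.5182 + 17.74·0.3307 = 127.1 t
  ZrO2: 17.74·0.6683 = 11.86 t
  ZnO: 66.75·0.9980 = 66.62 t
  Al2O3: 40.82·0.6543 = 26.71 t
LOI: 17.55·0.4466 + 66.75·0.002000 + 234.0·0.003000 + 17.74·0.001000 + 40.82·0.3457 = 22.80 t
Net of LOI, the glass mass = 376.9 − 22.80 = 354.1 t (matching Σ of the oxides)
wt %: oxide over glass, times 100

Glass mass = 354.1 t (batch 376.9 − LOI 22.80).
Composition: CaO 34.39%, SiO2 35.91%, ZrO2 3.349%, ZnO 18.82%, Al2O3 7.544%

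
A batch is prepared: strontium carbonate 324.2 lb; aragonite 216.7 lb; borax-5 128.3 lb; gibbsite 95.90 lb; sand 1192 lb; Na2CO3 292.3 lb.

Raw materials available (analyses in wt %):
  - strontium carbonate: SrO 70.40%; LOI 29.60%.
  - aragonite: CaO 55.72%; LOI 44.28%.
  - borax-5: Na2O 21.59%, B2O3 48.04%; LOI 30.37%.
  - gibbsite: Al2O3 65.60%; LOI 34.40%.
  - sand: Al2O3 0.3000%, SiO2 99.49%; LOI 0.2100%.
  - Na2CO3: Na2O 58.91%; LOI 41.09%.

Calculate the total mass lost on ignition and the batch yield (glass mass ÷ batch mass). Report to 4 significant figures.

LOI loss = 386.5 lb; glass = 1863 lb; yield = 82.82%

In-progress results appear rounded to 4 significant digits when written out. All internal work runs at exact precision in every operation. A single rounding produces each reported number — derived quantities (totals, ignition loss, glass mass, yield, the six compositions) are computed from the weighed amounts for 1863 lb of glass in exact precision, exactly as shown in the question or the answer.
Material-by-material LOI:
  strontium carbonate: 324.2 × 0.2960 = 95.96 lb
  aragonite: 216.7 × 0.4428 = 95.95 lb
  borax-5: 128.3 × 0.3037 = 38.96 lb
  gibbsite: 95.90 × 0.3440 = 32.99 lb
  sand: 1192 × 0.002100 = 2.503 lb
  Na2CO3: 292.3 × 0.4109 = 120.1 lb
Total LOI = 386.5 lb
Glass = batch − LOI = 2249 − 386.5 = 1863 lb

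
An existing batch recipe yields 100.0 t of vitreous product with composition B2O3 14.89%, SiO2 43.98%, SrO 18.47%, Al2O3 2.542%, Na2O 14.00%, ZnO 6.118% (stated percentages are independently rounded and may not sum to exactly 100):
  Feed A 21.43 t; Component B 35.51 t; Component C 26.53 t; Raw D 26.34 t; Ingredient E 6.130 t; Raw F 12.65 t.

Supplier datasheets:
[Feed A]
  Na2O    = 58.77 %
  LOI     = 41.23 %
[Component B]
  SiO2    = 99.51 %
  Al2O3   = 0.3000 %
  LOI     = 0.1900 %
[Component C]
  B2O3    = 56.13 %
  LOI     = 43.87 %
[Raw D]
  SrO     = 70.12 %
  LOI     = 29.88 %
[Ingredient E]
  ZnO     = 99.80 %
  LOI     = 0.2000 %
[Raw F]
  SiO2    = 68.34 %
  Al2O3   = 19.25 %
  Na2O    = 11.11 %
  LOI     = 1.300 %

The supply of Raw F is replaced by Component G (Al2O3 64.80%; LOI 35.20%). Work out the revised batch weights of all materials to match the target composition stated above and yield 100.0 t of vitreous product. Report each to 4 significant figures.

Revised batch per 100.0 t vitreous product:
  Feed A: 23.82 t
  Component B: 44.20 t
  Component C: 26.53 t
  Raw D: 26.34 t
  Ingredient E: 6.130 t
  Component G: 3.718 t
Total batch = 130.7 t; LOI loss = 30.74 t

All internal work runs at full float precision through the solve; in-progress results are displayed with 4-significant-digit rounding within the worked lines; every reported figure undergoes a single rounding — all derived quantities are computed in full float precision (LOI, the totals, yield, the six compositions, glass mass) using the weight values on 100.0 t of glass, exactly as printed in the problem or the answer.
The oxide mass targets at 100.0 t vitreous product:
  B2O3: 14.89% × 100.0 = 14.89 t
  SiO2: 43.98% × 100.0 = 43.98 t
  SrO: 18.47% × 100.0 = 18.47 t
  Al2O3: 2.542% × 100.0 = 2.542 t
  Na2O: 14.00% × 100.0 = 14.00 t
  ZnO: 6.118% × 100.0 = 6.118 t
A balance pass over the oxides, from the weights as reported, per the basis as stated (every target is met by its sum modulo rounding of the values):
  B2O3: 26.53·0.5613 = 14.89 t (target 14.89 t)
  SiO2: 44.20·0.9951 = 43.98 t (target 43.98 t)
  SrO: 26.34·0.7012 = 18.47 t (target 18.47 t)
  Al2O3: 44.20·0.003000 + 3.718·0.6480 = 2.542 t (target 2.542 t)
  Na2O: 23.82·0.5877 = 14.00 t (target 14.00 t)
  ZnO: 6.130·0.9980 = 6.118 t (target 6.118 t)
Glass-mass closure: the batch minus its LOI: 100.0 t (oxide target masses add up to 100.0 t; against the stated basis, 100.0 t — a pure rounding effect).
Batch grand total — Σ batch = 130.7 t; loss to ignition Σ batch·LOI = 30.74 t; glass ÷ batch gives a yield of 76.49%.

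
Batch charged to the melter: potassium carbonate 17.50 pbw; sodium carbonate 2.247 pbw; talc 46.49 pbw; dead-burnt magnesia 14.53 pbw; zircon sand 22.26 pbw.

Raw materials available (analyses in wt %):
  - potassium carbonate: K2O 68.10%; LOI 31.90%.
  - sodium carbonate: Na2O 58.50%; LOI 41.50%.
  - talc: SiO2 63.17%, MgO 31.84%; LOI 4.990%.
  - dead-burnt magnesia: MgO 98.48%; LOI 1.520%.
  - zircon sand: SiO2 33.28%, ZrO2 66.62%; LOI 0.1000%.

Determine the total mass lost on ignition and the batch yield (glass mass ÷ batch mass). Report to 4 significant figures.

LOI loss = 9.078 pbw; glass = 93.95 pbw; yield = 91.19%

Each numeric step maintains full float precision from first step to last — in-progress results are displayed, rounded to four significant digits, on the page. Each reported number is rounded once only — all derived quantities, including LOI, the totals, five oxide percentages, net glass mass, yield, are carried from the weighed amounts for 93.95 pbw of glass at full float precision, exactly as printed in the problem or answer text.
Material-by-material LOI:
  potassium carbonate: 17.50 × 0.3190 = 5.583 pbw
  sodium carbonate: 2.247 × 0.4150 = 0.9325 pbw
  talc: 46.49 × 0.04990 = 2.320 pbw
  dead-burnt magnesia: 14.53 × 0.01520 = 0.2209 pbw
  zircon sand: 22.26 × 0.001000 = 0.02226 pbw
Total LOI = 9.078 pbw
Glass = batch − LOI = 103.0 − 9.078 = 93.95 pbw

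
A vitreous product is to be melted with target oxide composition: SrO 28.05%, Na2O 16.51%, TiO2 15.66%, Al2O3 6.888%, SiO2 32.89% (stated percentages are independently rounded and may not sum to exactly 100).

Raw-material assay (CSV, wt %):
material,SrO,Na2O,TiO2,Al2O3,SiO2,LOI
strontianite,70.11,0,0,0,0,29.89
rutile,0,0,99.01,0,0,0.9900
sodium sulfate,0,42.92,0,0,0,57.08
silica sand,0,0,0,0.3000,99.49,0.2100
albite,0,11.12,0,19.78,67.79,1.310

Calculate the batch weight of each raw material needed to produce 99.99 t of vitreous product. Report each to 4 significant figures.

Intermediates are printed (rounded to 4 significant figures) in the working — every computation holds full float precision at all times — a single rounding yields every reported number — the derived quantities are recomputed in full precision (totals, glass mass, the yield, ignition loss, five oxide percentages) using the weight values at 99.99 t of glass, as quoted within the question or the answer.
Target masses of each oxide per 99.99 t vitreous product:
  SrO: 28.05% × 99.99 = 28.05 t
  Na2O: 16.51% × 99.99 = 16.51 t
  TiO2: 15.66% × 99.99 = 15.66 t
  Al2O3: 6.888% × 99.99 = 6.887 t
  SiO2: 32.89% × 99.99 = 32.89 t
Balance tally, oxide-wise, applying the batch weights above, on the stated basis (oxide sums agree with the targets modulo rounding of the values):
  SrO: 40.00·0.7011 = 28.04 t (target 28.05 t)
  Na2O: 29.48·0.4292 + 34.68·0.1112 = 16.51 t (target 16.51 t)
  TiO2: 15.82·0.9901 = 15.66 t (target 15.66 t)
  Al2O3: 9.428·0.003000 + 34.68·0.1978 = 6.888 t (target 6.887 t)
  SiO2: 9.428·0.9949 + 34.68·0.6779 = 32.89 t (target 32.89 t)
Glass mass check: net batch after ignition = 99.99 t (per-oxide target masses sum to 99.99 t; with the basis standing at 99.99 t — rounding explains the deltas).
Batch grand total — Σ batch = 129.4 t; ignition loss, Σ(batch × LOI) = 29.41 t; the yield ratio, glass ÷ batch: 77.27%.

Batch per 99.99 t vitreous product:
  strontianite: 40.00 t
  rutile: 15.82 t
  sodium sulfate: 29.48 t
  silica sand: 9.428 t
  albite: 34.68 t
Total batch = 129.4 t; LOI loss = 29.41 t; yield = 77.27%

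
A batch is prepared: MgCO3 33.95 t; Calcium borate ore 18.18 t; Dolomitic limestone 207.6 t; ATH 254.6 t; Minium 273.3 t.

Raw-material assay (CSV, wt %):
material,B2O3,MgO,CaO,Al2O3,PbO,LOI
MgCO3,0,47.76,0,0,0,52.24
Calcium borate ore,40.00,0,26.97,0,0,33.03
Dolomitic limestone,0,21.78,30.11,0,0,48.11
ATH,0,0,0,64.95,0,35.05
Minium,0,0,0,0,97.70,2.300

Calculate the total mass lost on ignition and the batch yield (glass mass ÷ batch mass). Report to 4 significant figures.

The intermediate values are shown, rounded to four significant figures, alongside each step — the working math runs at exact precision from start to finish — each reported number includes exactly one rounding. Derived quantities are re-derived from the weighed amounts on 568.5 t of glass at full float precision (the totals, glass mass, the yield, LOI, the five compositions) as set out in the question or the answer.
Each material's LOI contribution:
  MgCO3: 33.95 × 0.5224 = 17.74 t
  Calcium borate ore: 18.18 × 0.3303 = 6.005 t
  Dolomitic limestone: 207.6 × 0.4811 = 99.88 t
  ATH: 254.6 × 0.3505 = 89.24 t
  Minium: 273.3 × 0.02300 = 6.286 t
Total LOI = 219.1 t
Glass = batch − LOI = 787.6 − 219.1 = 568.5 t

LOI loss = 219.1 t; glass = 568.5 t; yield = 72.18%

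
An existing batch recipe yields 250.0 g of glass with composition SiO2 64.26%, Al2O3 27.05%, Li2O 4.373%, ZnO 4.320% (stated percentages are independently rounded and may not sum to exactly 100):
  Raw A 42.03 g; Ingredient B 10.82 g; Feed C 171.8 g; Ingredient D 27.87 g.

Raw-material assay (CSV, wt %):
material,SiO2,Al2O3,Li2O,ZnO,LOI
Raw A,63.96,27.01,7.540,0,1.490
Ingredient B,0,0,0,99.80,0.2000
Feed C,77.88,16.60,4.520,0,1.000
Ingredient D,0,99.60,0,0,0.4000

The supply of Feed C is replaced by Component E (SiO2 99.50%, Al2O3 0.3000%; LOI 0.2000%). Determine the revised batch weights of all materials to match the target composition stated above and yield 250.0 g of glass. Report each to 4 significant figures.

Revised batch per 250.0 g glass:
  Raw A: 145.0 g
  Ingredient B: 10.82 g
  Component E: 68.25 g
  Ingredient D: 28.37 g
Total batch = 252.4 g; LOI loss = 2.432 g

The intermediate values appear, rounded to 4 significant digits, in the working; all internal work maintains full precision end to end — every reported value takes exactly one rounding. The derived quantities (the yield, four oxide percentages, net glass mass, totals, ignition loss) are computed from the weighed amounts on 250.0 g of glass at full precision, as they appear in problem or answer.
Target masses of each oxide per 250.0 g glass:
  SiO2: 64.26% × 250.0 = 160.6 g
  Al2O3: 27.05% × 250.0 = 67.62 g
  Li2O: 4.373% × 250.0 = 10.93 g
  ZnO: 4.320% × 250.0 = 10.80 g
Mass-balance tally per oxide using the reported weights, relative to the basis at hand (every target is met by its sum up to rounding of the answer):
  SiO2: 145.0·0.6396 + 68.25·0.9950 = 160.7 g (target 160.6 g)
  Al2O3: 145.0·0.2701 + 68.25·0.003000 + 28.37·0.9960 = 67.63 g (target 67.62 g)
  Li2O: 145.0·0.07540 = 10.93 g (target 10.93 g)
  ZnO: 10.82·0.9980 = 10.80 g (target 10.80 g)
Glass-mass sanity pass: total batch − LOI = 250.0 g (the Σ of target masses is 250.0 g; against the stated basis, 250.0 g — any gap is answer rounding).
Whole-batch sum: Σ batch = 252.4 g; the LOI term Σ batch·LOI equals 2.432 g; yield, glass over the total, = 99.04%.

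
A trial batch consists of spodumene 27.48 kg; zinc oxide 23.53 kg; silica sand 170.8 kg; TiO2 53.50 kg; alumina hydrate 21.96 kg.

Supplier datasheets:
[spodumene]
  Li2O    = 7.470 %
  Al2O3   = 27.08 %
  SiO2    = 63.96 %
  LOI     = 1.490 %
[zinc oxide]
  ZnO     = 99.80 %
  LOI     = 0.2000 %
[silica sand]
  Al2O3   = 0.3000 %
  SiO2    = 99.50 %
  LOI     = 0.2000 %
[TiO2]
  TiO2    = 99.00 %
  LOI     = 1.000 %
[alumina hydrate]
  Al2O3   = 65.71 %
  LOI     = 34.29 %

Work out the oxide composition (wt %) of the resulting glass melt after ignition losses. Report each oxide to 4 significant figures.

The whole derivation carries full float precision through every step — the intermediate values are displayed rounded to four significant digits in the printout. Every reported result sees exactly one rounding — the derived quantities (yield, net glass mass, LOI, the totals, five oxide percentages) are rebuilt from the weighed amounts on 288.4 kg of glass at full precision, precisely as stated by problem or answer.
Oxide-by-oxide delivered mass:
  Li2O: 27.48·0.07470 = 2.053 kg
  TiO2: 53.50·0.9900 = 52.96 kg
  Al2O3: 27.48·0.2708 + 170.8·0.003000 + 21.96·0.6571 = 22.38 kg
  ZnO: 23.53·0.9980 = 23.48 kg
  SiO2: 27.48·0.6396 + 170.8·0.9950 = 187.5 kg
LOI: 27.48·0.01490 + 23.53·0.002000 + 170.8·0.002000 + 53.50·0.01000 + 21.96·0.3429 = 8.863 kg
Glass = total batch minus LOI = 297.3 − 8.863 = 288.4 kg (the oxide masses sum to this)
each wt % is 100 × oxide ÷ glass

Glass mass = 288.4 kg (batch 297.3 − LOI 8.863).
Composition: Li2O 0.7118%, TiO2 18.36%, Al2O3 7.761%, ZnO 8.142%, SiO2 65.02%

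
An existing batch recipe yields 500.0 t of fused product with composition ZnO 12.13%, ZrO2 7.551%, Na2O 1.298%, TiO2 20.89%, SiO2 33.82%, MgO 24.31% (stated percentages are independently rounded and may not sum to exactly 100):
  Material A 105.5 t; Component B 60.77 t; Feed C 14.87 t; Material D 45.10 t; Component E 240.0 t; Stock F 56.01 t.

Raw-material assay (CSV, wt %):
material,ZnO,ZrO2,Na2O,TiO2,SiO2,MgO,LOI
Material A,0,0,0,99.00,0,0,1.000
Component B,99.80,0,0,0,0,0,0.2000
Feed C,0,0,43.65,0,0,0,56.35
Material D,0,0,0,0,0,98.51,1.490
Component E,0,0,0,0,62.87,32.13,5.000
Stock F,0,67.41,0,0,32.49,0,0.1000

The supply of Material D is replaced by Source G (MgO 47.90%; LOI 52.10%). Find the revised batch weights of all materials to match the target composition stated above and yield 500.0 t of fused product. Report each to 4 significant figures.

Each numeric step holds exact precision through every step — mid-chain values appear with 4-significant-figure rounding alongside each step. Every reported result takes just one rounding; all derived quantities are rebuilt from the batch weights on 500.0 t of glass in full float precision (totals, six oxide percentages, ignition loss, net glass mass, the yield) as written in the question or the answer.
The oxide mass targets at 500.0 t fused product:
  ZnO: 12.13% × 500.0 = 60.65 t
  ZrO2: 7.551% × 500.0 = 37.76 t
  Na2O: 1.298% × 500.0 = 6.490 t
  TiO2: 20.89% × 500.0 = 104.4 t
  SiO2: 33.82% × 500.0 = 169.1 t
  MgO: 24.31% × 500.0 = 121.6 t
Sums-versus-targets review per the reported batch figures, relative to the basis at hand (each sum matches its target mass inside rounding margins):
  ZnO: 60.77·0.9980 = 60.65 t (target 60.65 t)
  ZrO2: 56.01·0.6741 = 37.76 t (target 37.76 t)
  Na2O: 14.87·0.4365 = 6.491 t (target 6.490 t)
  TiO2: 105.5·0.9900 = 104.4 t (target 104.4 t)
  SiO2: 240.0·0.6287 + 56.01·0.3249 = 169.1 t (target 169.1 t)
  MgO: 92.76·0.4790 + 240.0·0.3213 = 121.5 t (target 121.6 t)
Auditing the glass mass value: batch total minus LOI = 500.0 t (summing oxide targets gives 500.0 t; basis as stated: 500.0 t — rounding explains the deltas).
Adding the batch up: Σ batch = 569.9 t; LOI removed, Σ of batch·LOI: 69.94 t; the yield ratio, glass ÷ batch: 87.73%.

Revised batch per 500.0 t fused product:
  Material A: 105.5 t
  Component B: 60.77 t
  Feed C: 14.87 t
  Source G: 92.76 t
  Component E: 240.0 t
  Stock F: 56.01 t
Total batch = 569.9 t; LOI loss = 69.94 t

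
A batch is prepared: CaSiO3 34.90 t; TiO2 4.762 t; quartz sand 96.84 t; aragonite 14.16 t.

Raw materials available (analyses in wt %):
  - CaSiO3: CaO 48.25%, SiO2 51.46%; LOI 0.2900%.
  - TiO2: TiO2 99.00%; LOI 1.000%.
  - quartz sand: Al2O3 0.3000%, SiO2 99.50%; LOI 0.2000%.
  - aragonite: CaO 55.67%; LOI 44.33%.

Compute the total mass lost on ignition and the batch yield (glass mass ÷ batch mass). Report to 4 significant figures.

Values along the way are shown rounded to 4 significant digits — all internal work maintains full float precision through every step; every reported figure takes a single rounding — derived quantities, which include the yield, four oxide percentages, totals, ignition loss, net glass mass, are re-derived at exact precision, precisely as stated by the problem or answer text, starting from the weights at 144.0 t of glass.
Loss on ignition, line by line:
  CaSiO3: 34.90 × 0.002900 = 0.1012 t
  TiO2: 4.762 × 0.01000 = 0.04762 t
  quartz sand: 96.84 × 0.002000 = 0.1937 t
  aragonite: 14.16 × 0.4433 = 6.277 t
Total LOI = 6.620 t
Glass = batch − LOI = 150.7 − 6.620 = 144.0 t

LOI loss = 6.620 t; glass = 144.0 t; yield = 95.61%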